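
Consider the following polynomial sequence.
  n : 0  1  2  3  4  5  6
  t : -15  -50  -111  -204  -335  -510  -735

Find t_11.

-35  -61  -93  -131  -175  -225
-26  -32  -38  -44  -50
-6  -6  -6  -6
The third differences are constant (-6).
-50 − 6 = -56;  -225 − 56 = -281;  -735 − 281 = -1016
-56 − 6 = -62;  -281 − 62 = -343;  -1016 − 343 = -1359
-62 − 6 = -68;  -343 − 68 = -411;  -1359 − 411 = -1770
-68 − 6 = -74;  -411 − 74 = -485;  -1770 − 485 = -2255
-74 − 6 = -80;  -485 − 80 = -565;  -2255 − 565 = -2820

-2820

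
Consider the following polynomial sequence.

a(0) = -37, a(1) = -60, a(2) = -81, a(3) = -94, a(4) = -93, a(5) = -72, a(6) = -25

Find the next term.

54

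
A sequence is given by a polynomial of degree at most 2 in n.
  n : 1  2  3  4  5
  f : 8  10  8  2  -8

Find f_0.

2

Δ: 2, -2, -6, -10
Δ²: -4, -4, -4
The second differences are constant at -4.
Work back: 2 + 4 = 6;  8 − 6 = 2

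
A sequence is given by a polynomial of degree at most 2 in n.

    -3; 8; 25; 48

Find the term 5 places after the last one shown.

Δ: 11  17  23
Δ²: 6  6
Constant second difference = 6, so extend:
23 + 6 = 29;  48 + 29 = 77
29 + 6 = 35;  77 + 35 = 112
35 + 6 = 41;  112 + 41 = 153
41 + 6 = 47;  153 + 47 = 200
47 + 6 = 53;  200 + 53 = 253

253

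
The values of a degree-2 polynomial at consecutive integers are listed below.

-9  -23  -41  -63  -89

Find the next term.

-119

Δ: -14 , -18 , -22 , -26
Δ²: -4 , -4 , -4
Second differences constant at -4.
-26 − 4 = -30;  -89 − 30 = -119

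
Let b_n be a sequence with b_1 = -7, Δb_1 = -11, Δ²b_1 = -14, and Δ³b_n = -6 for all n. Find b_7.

-403

Build the table forward from the leading diagonal:
D3: -6, -6, -6, -6, -6, -6, -6
D2: -14, -20, -26, -32, -38, -44, -50
D1: -11, -25, -45, -71, -103, -141, -185
b: -7, -18, -43, -88, -159, -262, -403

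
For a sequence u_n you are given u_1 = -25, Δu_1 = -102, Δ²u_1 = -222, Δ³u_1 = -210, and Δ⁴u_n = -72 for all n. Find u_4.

-1207

Build the table forward from the leading diagonal:
Fourth differences: -72, -72, -72, -72
Third differences: -210, -282, -354, -426
Second differences: -222, -432, -714, -1068
First differences: -102, -324, -756, -1470
u: -25, -127, -451, -1207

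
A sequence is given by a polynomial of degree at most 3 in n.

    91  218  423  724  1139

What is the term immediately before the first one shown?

24

127  205  301  415
78  96  114
18  18
The third differences are constant at 18.
Work back: 78 − 18 = 60;  127 − 60 = 67;  91 − 67 = 24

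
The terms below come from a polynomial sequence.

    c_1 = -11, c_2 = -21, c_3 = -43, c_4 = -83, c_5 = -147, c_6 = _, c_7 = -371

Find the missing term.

-241

Using the first 5 terms:
D1: -10  -22  -40  -64
D2: -12  -18  -24
D3: -6  -6
Constant third difference = -6.
Extend forward: -24 − 6 = -30;  -64 − 30 = -94;  -147 − 94 = -241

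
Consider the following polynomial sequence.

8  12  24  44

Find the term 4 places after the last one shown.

First differences: 4 , 12 , 20
Second differences: 8 , 8
Constant second difference = 8, so extend:
20 + 8 = 28;  44 + 28 = 72
28 + 8 = 36;  72 + 36 = 108
36 + 8 = 44;  108 + 44 = 152
44 + 8 = 52;  152 + 52 = 204

204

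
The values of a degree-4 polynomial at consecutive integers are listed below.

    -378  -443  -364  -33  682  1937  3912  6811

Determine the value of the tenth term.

16317

First differences: -65, 79, 331, 715, 1255, 1975, 2899
Second differences: 144, 252, 384, 540, 720, 924
Third differences: 108, 132, 156, 180, 204
Fourth differences: 24, 24, 24, 24
The fourth differences are constant (24).
204 + 24 = 228;  924 + 228 = 1152;  2899 + 1152 = 4051;  6811 + 4051 = 10862
228 + 24 = 252;  1152 + 252 = 1404;  4051 + 1404 = 5455;  10862 + 5455 = 16317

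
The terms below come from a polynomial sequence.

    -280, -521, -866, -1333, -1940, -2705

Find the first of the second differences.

-104

D1: -241, -345, -467, -607, -765
D2: -104, -122, -140, -158
D3: -18, -18, -18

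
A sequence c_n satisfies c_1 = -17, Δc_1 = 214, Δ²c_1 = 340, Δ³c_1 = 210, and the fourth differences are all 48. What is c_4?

Build the table forward from the leading diagonal:
D4: 48  48  48  48
D3: 210  258  306  354
D2: 340  550  808  1114
D1: 214  554  1104  1912
c: -17  197  751  1855

1855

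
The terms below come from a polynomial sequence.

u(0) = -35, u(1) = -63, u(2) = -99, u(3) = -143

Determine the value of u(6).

-323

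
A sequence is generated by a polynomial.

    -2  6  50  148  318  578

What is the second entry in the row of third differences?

18

D1: 8, 44, 98, 170, 260
D2: 36, 54, 72, 90
D3: 18, 18, 18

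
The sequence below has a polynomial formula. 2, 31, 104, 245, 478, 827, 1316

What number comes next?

First differences: 29, 73, 141, 233, 349, 489
Second differences: 44, 68, 92, 116, 140
Third differences: 24, 24, 24, 24
The third differences are constant (24).
140 + 24 = 164;  489 + 164 = 653;  1316 + 653 = 1969

1969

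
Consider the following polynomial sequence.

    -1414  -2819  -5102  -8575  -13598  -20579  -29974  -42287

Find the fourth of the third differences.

D1: -1405, -2283, -3473, -5023, -6981, -9395, -12313
D2: -878, -1190, -1550, -1958, -2414, -2918
D3: -312, -360, -408, -456, -504
D4: -48, -48, -48, -48

-456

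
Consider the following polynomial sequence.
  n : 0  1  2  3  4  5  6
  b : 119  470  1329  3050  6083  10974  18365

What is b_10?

89129

D1: 351 , 859 , 1721 , 3033 , 4891 , 7391
D2: 508 , 862 , 1312 , 1858 , 2500
D3: 354 , 450 , 546 , 642
D4: 96 , 96 , 96
Constant fourth difference = 96, so extend:
642 + 96 = 738;  2500 + 738 = 3238;  7391 + 3238 = 10629;  18365 + 10629 = 28994
738 + 96 = 834;  3238 + 834 = 4072;  10629 + 4072 = 14701;  28994 + 14701 = 43695
834 + 96 = 930;  4072 + 930 = 5002;  14701 + 5002 = 19703;  43695 + 19703 = 63398
930 + 96 = 1026;  5002 + 1026 = 6028;  19703 + 6028 = 25731;  63398 + 25731 = 89129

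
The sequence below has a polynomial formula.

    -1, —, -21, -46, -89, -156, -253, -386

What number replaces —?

Using the last 6 terms:
First differences: -25  -43  -67  -97  -133
Second differences: -18  -24  -30  -36
Third differences: -6  -6  -6
Constant third difference = -6.
Extend backward: -18 + 6 = -12;  -25 + 12 = -13;  -21 + 13 = -8

-8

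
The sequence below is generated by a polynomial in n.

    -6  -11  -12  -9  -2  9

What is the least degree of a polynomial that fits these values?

2

First differences: -5, -1, 3, 7, 11
Second differences: 4, 4, 4, 4
The second differences are constant, so the polynomial has degree 2.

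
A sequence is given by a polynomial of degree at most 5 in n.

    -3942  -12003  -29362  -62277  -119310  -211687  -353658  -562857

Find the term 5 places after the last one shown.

D1: -8061, -17359, -32915, -57033, -92377, -141971, -209199
D2: -9298, -15556, -24118, -35344, -49594, -67228
D3: -6258, -8562, -11226, -14250, -17634
D4: -2304, -2664, -3024, -3384
D5: -360, -360, -360
The fifth differences are constant (-360).
-3384 − 360 = -3744;  -17634 − 3744 = -21378;  -67228 − 21378 = -88606;  -209199 − 88606 = -297805;  -562857 − 297805 = -860662
-3744 − 360 = -4104;  -21378 − 4104 = -25482;  -88606 − 25482 = -114088;  -297805 − 114088 = -411893;  -860662 − 411893 = -1272555
-4104 − 360 = -4464;  -25482 − 4464 = -29946;  -114088 − 29946 = -144034;  -411893 − 144034 = -555927;  -1272555 − 555927 = -1828482
-4464 − 360 = -4824;  -29946 − 4824 = -34770;  -144034 − 34770 = -178804;  -555927 − 178804 = -734731;  -1828482 − 734731 = -2563213
-4824 − 360 = -5184;  -34770 − 5184 = -39954;  -178804 − 39954 = -218758;  -734731 − 218758 = -953489;  -2563213 − 953489 = -3516702

-3516702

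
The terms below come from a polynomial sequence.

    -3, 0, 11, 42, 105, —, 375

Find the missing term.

212

Using the first 5 terms:
D1: 3  11  31  63
D2: 8  20  32
D3: 12  12
Constant third difference = 12.
Extend forward: 32 + 12 = 44;  63 + 44 = 107;  105 + 107 = 212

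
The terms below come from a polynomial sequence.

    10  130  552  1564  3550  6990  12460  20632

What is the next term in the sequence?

32274

Δ: 120  422  1012  1986  3440  5470  8172
Δ²: 302  590  974  1454  2030  2702
Δ³: 288  384  480  576  672
Δ⁴: 96  96  96  96
The fourth differences are constant (96).
672 + 96 = 768;  2702 + 768 = 3470;  8172 + 3470 = 11642;  20632 + 11642 = 32274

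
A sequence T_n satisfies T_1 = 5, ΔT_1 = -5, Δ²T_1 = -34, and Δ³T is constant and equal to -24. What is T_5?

-315

Build the table forward from the leading diagonal:
Third differences: -24  -24  -24  -24  -24
Second differences: -34  -58  -82  -106  -130
First differences: -5  -39  -97  -179  -285
T: 5  0  -39  -136  -315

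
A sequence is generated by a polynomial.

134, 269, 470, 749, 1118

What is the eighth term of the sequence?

2885

First differences: 135, 201, 279, 369
Second differences: 66, 78, 90
Third differences: 12, 12
Constant third difference = 12, so extend:
90 + 12 = 102;  369 + 102 = 471;  1118 + 471 = 1589
102 + 12 = 114;  471 + 114 = 585;  1589 + 585 = 2174
114 + 12 = 126;  585 + 126 = 711;  2174 + 711 = 2885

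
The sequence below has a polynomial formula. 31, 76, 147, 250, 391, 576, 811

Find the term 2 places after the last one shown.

1455

Δ: 45 , 71 , 103 , 141 , 185 , 235
Δ²: 26 , 32 , 38 , 44 , 50
Δ³: 6 , 6 , 6 , 6
Constant third difference = 6, so extend:
50 + 6 = 56;  235 + 56 = 291;  811 + 291 = 1102
56 + 6 = 62;  291 + 62 = 353;  1102 + 353 = 1455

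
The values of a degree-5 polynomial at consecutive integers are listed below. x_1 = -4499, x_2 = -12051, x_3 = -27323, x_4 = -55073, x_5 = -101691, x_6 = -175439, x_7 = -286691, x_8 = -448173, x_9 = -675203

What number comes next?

-985931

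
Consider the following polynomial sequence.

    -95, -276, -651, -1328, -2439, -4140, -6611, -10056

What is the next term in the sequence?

-14703

Δ: -181  -375  -677  -1111  -1701  -2471  -3445
Δ²: -194  -302  -434  -590  -770  -974
Δ³: -108  -132  -156  -180  -204
Δ⁴: -24  -24  -24  -24
The fourth differences are constant (-24).
-204 − 24 = -228;  -974 − 228 = -1202;  -3445 − 1202 = -4647;  -10056 − 4647 = -14703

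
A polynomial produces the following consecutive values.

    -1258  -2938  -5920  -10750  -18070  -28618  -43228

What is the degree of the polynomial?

Δ: -1680, -2982, -4830, -7320, -10548, -14610
Δ²: -1302, -1848, -2490, -3228, -4062
Δ³: -546, -642, -738, -834
Δ⁴: -96, -96, -96
The fourth differences are constant, so the polynomial has degree 4.

4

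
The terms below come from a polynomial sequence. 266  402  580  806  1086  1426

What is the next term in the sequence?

1832

136  178  226  280  340
42  48  54  60
6  6  6
The third differences are constant (6).
60 + 6 = 66;  340 + 66 = 406;  1426 + 406 = 1832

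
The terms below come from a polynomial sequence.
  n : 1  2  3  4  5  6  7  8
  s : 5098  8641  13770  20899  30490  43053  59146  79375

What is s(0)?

2775

3543  5129  7129  9591  12563  16093  20229
1586  2000  2462  2972  3530  4136
414  462  510  558  606
48  48  48  48
The fourth differences are constant at 48.
Work back: 414 − 48 = 366;  1586 − 366 = 1220;  3543 − 1220 = 2323;  5098 − 2323 = 2775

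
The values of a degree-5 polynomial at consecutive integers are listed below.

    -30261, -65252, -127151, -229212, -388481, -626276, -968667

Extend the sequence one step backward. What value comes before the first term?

D1: -34991, -61899, -102061, -159269, -237795, -342391
D2: -26908, -40162, -57208, -78526, -104596
D3: -13254, -17046, -21318, -26070
D4: -3792, -4272, -4752
D5: -480, -480
The fifth differences are constant at -480.
Work back: -3792 + 480 = -3312;  -13254 + 3312 = -9942;  -26908 + 9942 = -16966;  -34991 + 16966 = -18025;  -30261 + 18025 = -12236

-12236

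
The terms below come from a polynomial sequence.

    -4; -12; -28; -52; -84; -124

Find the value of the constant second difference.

Δ: -8, -16, -24, -32, -40
Δ²: -8, -8, -8, -8

-8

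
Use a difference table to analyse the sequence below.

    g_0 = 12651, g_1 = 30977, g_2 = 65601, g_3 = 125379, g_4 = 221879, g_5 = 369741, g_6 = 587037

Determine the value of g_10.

2652281

Δ: 18326, 34624, 59778, 96500, 147862, 217296
Δ²: 16298, 25154, 36722, 51362, 69434
Δ³: 8856, 11568, 14640, 18072
Δ⁴: 2712, 3072, 3432
Δ⁵: 360, 360
The fifth differences are constant (360).
3432 + 360 = 3792;  18072 + 3792 = 21864;  69434 + 21864 = 91298;  217296 + 91298 = 308594;  587037 + 308594 = 895631
3792 + 360 = 4152;  21864 + 4152 = 26016;  91298 + 26016 = 117314;  308594 + 117314 = 425908;  895631 + 425908 = 1321539
4152 + 360 = 4512;  26016 + 4512 = 30528;  117314 + 30528 = 147842;  425908 + 147842 = 573750;  1321539 + 573750 = 1895289
4512 + 360 = 4872;  30528 + 4872 = 35400;  147842 + 35400 = 183242;  573750 + 183242 = 756992;  1895289 + 756992 = 2652281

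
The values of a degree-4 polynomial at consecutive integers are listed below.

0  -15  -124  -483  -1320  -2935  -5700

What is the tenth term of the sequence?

-15 , -109 , -359 , -837 , -1615 , -2765
-94 , -250 , -478 , -778 , -1150
-156 , -228 , -300 , -372
-72 , -72 , -72
Fourth differences constant at -72.
-372 − 72 = -444;  -1150 − 444 = -1594;  -2765 − 1594 = -4359;  -5700 − 4359 = -10059
-444 − 72 = -516;  -1594 − 516 = -2110;  -4359 − 2110 = -6469;  -10059 − 6469 = -16528
-516 − 72 = -588;  -2110 − 588 = -2698;  -6469 − 2698 = -9167;  -16528 − 9167 = -25695

-25695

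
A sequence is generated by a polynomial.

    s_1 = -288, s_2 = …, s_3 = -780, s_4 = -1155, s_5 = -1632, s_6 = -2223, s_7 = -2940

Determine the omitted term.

Using the last 5 terms:
First differences: -375  -477  -591  -717
Second differences: -102  -114  -126
Third differences: -12  -12
Constant third difference = -12.
Extend backward: -102 + 12 = -90;  -375 + 90 = -285;  -780 + 285 = -495

-495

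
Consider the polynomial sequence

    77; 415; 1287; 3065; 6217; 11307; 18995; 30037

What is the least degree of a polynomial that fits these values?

First differences: 338, 872, 1778, 3152, 5090, 7688, 11042
Second differences: 534, 906, 1374, 1938, 2598, 3354
Third differences: 372, 468, 564, 660, 756
Fourth differences: 96, 96, 96, 96
The fourth differences are constant, so the polynomial has degree 4.

4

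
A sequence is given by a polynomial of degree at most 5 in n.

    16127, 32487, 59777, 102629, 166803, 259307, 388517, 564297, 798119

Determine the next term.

1103183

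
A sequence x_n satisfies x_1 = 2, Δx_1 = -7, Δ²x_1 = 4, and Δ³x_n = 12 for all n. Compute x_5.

46

Build the table forward from the leading diagonal:
Third differences: 12, 12, 12, 12, 12
Second differences: 4, 16, 28, 40, 52
First differences: -7, -3, 13, 41, 81
x: 2, -5, -8, 5, 46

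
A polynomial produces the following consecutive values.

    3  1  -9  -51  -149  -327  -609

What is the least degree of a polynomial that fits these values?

3

Δ: -2, -10, -42, -98, -178, -282
Δ²: -8, -32, -56, -80, -104
Δ³: -24, -24, -24, -24
The third differences are constant, so the polynomial has degree 3.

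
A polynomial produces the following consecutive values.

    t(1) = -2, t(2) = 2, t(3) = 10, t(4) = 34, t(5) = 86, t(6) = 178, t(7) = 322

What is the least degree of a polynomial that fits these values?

First differences: 4, 8, 24, 52, 92, 144
Second differences: 4, 16, 28, 40, 52
Third differences: 12, 12, 12, 12
The third differences are constant, so the polynomial has degree 3.

3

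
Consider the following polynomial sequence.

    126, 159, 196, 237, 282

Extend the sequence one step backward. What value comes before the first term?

Δ: 33  37  41  45
Δ²: 4  4  4
The second differences are constant at 4.
Work back: 33 − 4 = 29;  126 − 29 = 97

97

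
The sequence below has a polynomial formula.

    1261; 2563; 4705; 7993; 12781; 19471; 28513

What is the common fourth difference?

48

D1: 1302, 2142, 3288, 4788, 6690, 9042
D2: 840, 1146, 1500, 1902, 2352
D3: 306, 354, 402, 450
D4: 48, 48, 48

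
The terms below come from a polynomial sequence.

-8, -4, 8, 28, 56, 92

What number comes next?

136

First differences: 4 , 12 , 20 , 28 , 36
Second differences: 8 , 8 , 8 , 8
Second differences constant at 8.
36 + 8 = 44;  92 + 44 = 136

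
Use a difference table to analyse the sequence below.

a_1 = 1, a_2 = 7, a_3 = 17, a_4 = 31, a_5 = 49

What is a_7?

D1: 6 , 10 , 14 , 18
D2: 4 , 4 , 4
Constant second difference = 4, so extend:
18 + 4 = 22;  49 + 22 = 71
22 + 4 = 26;  71 + 26 = 97

97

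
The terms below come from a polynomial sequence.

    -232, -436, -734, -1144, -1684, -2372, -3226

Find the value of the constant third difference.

-18

First differences: -204, -298, -410, -540, -688, -854
Second differences: -94, -112, -130, -148, -166
Third differences: -18, -18, -18, -18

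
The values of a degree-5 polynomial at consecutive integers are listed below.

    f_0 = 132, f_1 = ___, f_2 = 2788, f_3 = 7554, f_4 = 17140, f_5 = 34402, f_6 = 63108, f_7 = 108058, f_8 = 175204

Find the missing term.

778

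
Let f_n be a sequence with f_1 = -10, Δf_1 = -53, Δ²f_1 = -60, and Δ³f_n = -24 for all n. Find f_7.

Build the table forward from the leading diagonal:
Third differences: -24  -24  -24  -24  -24  -24  -24
Second differences: -60  -84  -108  -132  -156  -180  -204
First differences: -53  -113  -197  -305  -437  -593  -773
f: -10  -63  -176  -373  -678  -1115  -1708

-1708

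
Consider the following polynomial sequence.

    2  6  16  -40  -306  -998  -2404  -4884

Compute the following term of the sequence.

Δ: 4, 10, -56, -266, -692, -1406, -2480
Δ²: 6, -66, -210, -426, -714, -1074
Δ³: -72, -144, -216, -288, -360
Δ⁴: -72, -72, -72, -72
The fourth differences are constant (-72).
-360 − 72 = -432;  -1074 − 432 = -1506;  -2480 − 1506 = -3986;  -4884 − 3986 = -8870

-8870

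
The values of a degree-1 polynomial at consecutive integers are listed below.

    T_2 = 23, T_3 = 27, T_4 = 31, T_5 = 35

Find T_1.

D1: 4, 4, 4
The first differences are constant at 4.
Work back: 23 − 4 = 19

19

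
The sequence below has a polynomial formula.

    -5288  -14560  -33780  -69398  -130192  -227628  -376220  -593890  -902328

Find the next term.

-9272, -19220, -35618, -60794, -97436, -148592, -217670, -308438
-9948, -16398, -25176, -36642, -51156, -69078, -90768
-6450, -8778, -11466, -14514, -17922, -21690
-2328, -2688, -3048, -3408, -3768
-360, -360, -360, -360
Constant fifth difference = -360, so extend:
-3768 − 360 = -4128;  -21690 − 4128 = -25818;  -90768 − 25818 = -116586;  -308438 − 116586 = -425024;  -902328 − 425024 = -1327352

-1327352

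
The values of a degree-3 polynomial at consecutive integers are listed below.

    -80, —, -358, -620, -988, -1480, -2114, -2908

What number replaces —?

-184

Using the last 6 terms:
First differences: -262  -368  -492  -634  -794
Second differences: -106  -124  -142  -160
Third differences: -18  -18  -18
Constant third difference = -18.
Extend backward: -106 + 18 = -88;  -262 + 88 = -174;  -358 + 174 = -184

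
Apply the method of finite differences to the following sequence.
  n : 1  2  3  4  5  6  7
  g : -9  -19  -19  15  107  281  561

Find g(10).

-10, 0, 34, 92, 174, 280
10, 34, 58, 82, 106
24, 24, 24, 24
The third differences are constant (24).
106 + 24 = 130;  280 + 130 = 410;  561 + 410 = 971
130 + 24 = 154;  410 + 154 = 564;  971 + 564 = 1535
154 + 24 = 178;  564 + 178 = 742;  1535 + 742 = 2277

2277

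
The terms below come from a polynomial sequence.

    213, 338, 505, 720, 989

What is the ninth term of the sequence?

First differences: 125, 167, 215, 269
Second differences: 42, 48, 54
Third differences: 6, 6
Constant third difference = 6, so extend:
54 + 6 = 60;  269 + 60 = 329;  989 + 329 = 1318
60 + 6 = 66;  329 + 66 = 395;  1318 + 395 = 1713
66 + 6 = 72;  395 + 72 = 467;  1713 + 467 = 2180
72 + 6 = 78;  467 + 78 = 545;  2180 + 545 = 2725

2725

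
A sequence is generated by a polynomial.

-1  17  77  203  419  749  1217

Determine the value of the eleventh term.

18, 60, 126, 216, 330, 468
42, 66, 90, 114, 138
24, 24, 24, 24
Constant third difference = 24, so extend:
138 + 24 = 162;  468 + 162 = 630;  1217 + 630 = 1847
162 + 24 = 186;  630 + 186 = 816;  1847 + 816 = 2663
186 + 24 = 210;  816 + 210 = 1026;  2663 + 1026 = 3689
210 + 24 = 234;  1026 + 234 = 1260;  3689 + 1260 = 4949

4949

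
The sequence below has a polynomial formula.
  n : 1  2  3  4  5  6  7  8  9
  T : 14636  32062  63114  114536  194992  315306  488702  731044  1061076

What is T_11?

Δ: 17426  31052  51422  80456  120314  173396  242342  330032
Δ²: 13626  20370  29034  39858  53082  68946  87690
Δ³: 6744  8664  10824  13224  15864  18744
Δ⁴: 1920  2160  2400  2640  2880
Δ⁵: 240  240  240  240
The fifth differences are constant (240).
2880 + 240 = 3120;  18744 + 3120 = 21864;  87690 + 21864 = 109554;  330032 + 109554 = 439586;  1061076 + 439586 = 1500662
3120 + 240 = 3360;  21864 + 3360 = 25224;  109554 + 25224 = 134778;  439586 + 134778 = 574364;  1500662 + 574364 = 2075026

2075026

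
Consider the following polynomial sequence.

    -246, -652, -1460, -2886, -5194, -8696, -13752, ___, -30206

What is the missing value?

Using the first 7 terms:
Δ: -406, -808, -1426, -2308, -3502, -5056
Δ²: -402, -618, -882, -1194, -1554
Δ³: -216, -264, -312, -360
Δ⁴: -48, -48, -48
Constant fourth difference = -48.
Extend forward: -360 − 48 = -408;  -1554 − 408 = -1962;  -5056 − 1962 = -7018;  -13752 − 7018 = -20770

-20770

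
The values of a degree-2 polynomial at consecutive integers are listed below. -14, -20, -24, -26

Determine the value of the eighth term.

First differences: -6, -4, -2
Second differences: 2, 2
The second differences are constant (2).
-2 + 2 = 0;  -26 + 0 = -26
0 + 2 = 2;  -26 + 2 = -24
2 + 2 = 4;  -24 + 4 = -20
4 + 2 = 6;  -20 + 6 = -14

-14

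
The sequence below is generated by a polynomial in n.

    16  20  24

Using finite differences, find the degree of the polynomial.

1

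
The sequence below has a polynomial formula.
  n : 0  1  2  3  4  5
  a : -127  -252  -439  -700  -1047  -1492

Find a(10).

D1: -125, -187, -261, -347, -445
D2: -62, -74, -86, -98
D3: -12, -12, -12
Constant third difference = -12, so extend:
-98 − 12 = -110;  -445 − 110 = -555;  -1492 − 555 = -2047
-110 − 12 = -122;  -555 − 122 = -677;  -2047 − 677 = -2724
-122 − 12 = -134;  -677 − 134 = -811;  -2724 − 811 = -3535
-134 − 12 = -146;  -811 − 146 = -957;  -3535 − 957 = -4492
-146 − 12 = -158;  -957 − 158 = -1115;  -4492 − 1115 = -5607

-5607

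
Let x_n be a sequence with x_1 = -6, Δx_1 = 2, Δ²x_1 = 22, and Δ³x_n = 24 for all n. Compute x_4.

Build the table forward from the leading diagonal:
Third differences: 24, 24, 24, 24
Second differences: 22, 46, 70, 94
First differences: 2, 24, 70, 140
x: -6, -4, 20, 90

90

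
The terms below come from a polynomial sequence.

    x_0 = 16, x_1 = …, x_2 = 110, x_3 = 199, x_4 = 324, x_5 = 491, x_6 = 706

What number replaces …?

51

Using the last 5 terms:
Δ: 89  125  167  215
Δ²: 36  42  48
Δ³: 6  6
Constant third difference = 6.
Extend backward: 36 − 6 = 30;  89 − 30 = 59;  110 − 59 = 51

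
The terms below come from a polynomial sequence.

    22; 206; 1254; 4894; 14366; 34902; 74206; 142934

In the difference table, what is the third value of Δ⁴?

2472

D1: 184, 1048, 3640, 9472, 20536, 39304, 68728
D2: 864, 2592, 5832, 11064, 18768, 29424
D3: 1728, 3240, 5232, 7704, 10656
D4: 1512, 1992, 2472, 2952
D5: 480, 480, 480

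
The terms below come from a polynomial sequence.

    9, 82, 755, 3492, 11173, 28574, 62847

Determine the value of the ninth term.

225377

First differences: 73, 673, 2737, 7681, 17401, 34273
Second differences: 600, 2064, 4944, 9720, 16872
Third differences: 1464, 2880, 4776, 7152
Fourth differences: 1416, 1896, 2376
Fifth differences: 480, 480
The fifth differences are constant (480).
2376 + 480 = 2856;  7152 + 2856 = 10008;  16872 + 10008 = 26880;  34273 + 26880 = 61153;  62847 + 61153 = 124000
2856 + 480 = 3336;  10008 + 3336 = 13344;  26880 + 13344 = 40224;  61153 + 40224 = 101377;  124000 + 101377 = 225377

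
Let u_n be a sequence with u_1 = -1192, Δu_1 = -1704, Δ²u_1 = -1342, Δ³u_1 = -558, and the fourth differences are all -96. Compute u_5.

Build the table forward from the leading diagonal:
Δ⁴: -96  -96  -96  -96  -96
Δ³: -558  -654  -750  -846  -942
Δ²: -1342  -1900  -2554  -3304  -4150
Δ: -1704  -3046  -4946  -7500  -10804
u: -1192  -2896  -5942  -10888  -18388

-18388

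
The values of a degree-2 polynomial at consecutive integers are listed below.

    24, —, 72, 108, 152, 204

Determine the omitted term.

44

Using the last 4 terms:
36, 44, 52
8, 8
Constant second difference = 8.
Extend backward: 36 − 8 = 28;  72 − 28 = 44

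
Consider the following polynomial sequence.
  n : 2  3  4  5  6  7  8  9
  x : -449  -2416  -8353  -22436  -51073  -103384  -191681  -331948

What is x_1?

D1: -1967  -5937  -14083  -28637  -52311  -88297  -140267
D2: -3970  -8146  -14554  -23674  -35986  -51970
D3: -4176  -6408  -9120  -12312  -15984
D4: -2232  -2712  -3192  -3672
D5: -480  -480  -480
The fifth differences are constant at -480.
Work back: -2232 + 480 = -1752;  -4176 + 1752 = -2424;  -3970 + 2424 = -1546;  -1967 + 1546 = -421;  -449 + 421 = -28

-28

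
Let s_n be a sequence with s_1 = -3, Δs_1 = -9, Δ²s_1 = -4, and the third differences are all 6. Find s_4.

-36

Build the table forward from the leading diagonal:
Third differences: 6  6  6  6
Second differences: -4  2  8  14
First differences: -9  -13  -11  -3
s: -3  -12  -25  -36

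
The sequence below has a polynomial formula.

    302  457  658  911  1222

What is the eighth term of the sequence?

Δ: 155, 201, 253, 311
Δ²: 46, 52, 58
Δ³: 6, 6
The third differences are constant (6).
58 + 6 = 64;  311 + 64 = 375;  1222 + 375 = 1597
64 + 6 = 70;  375 + 70 = 445;  1597 + 445 = 2042
70 + 6 = 76;  445 + 76 = 521;  2042 + 521 = 2563

2563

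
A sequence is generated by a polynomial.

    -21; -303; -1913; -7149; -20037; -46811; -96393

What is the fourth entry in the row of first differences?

-12888

Δ: -282, -1610, -5236, -12888, -26774, -49582
Δ²: -1328, -3626, -7652, -13886, -22808
Δ³: -2298, -4026, -6234, -8922
Δ⁴: -1728, -2208, -2688
Δ⁵: -480, -480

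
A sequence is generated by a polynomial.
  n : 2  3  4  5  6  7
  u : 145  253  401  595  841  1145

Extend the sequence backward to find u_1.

First differences: 108  148  194  246  304
Second differences: 40  46  52  58
Third differences: 6  6  6
The third differences are constant at 6.
Work back: 40 − 6 = 34;  108 − 34 = 74;  145 − 74 = 71

71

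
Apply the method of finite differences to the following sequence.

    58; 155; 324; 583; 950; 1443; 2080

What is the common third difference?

18

D1: 97, 169, 259, 367, 493, 637
D2: 72, 90, 108, 126, 144
D3: 18, 18, 18, 18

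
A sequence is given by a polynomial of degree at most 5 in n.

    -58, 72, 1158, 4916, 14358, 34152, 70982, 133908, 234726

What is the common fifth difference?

360

Δ: 130, 1086, 3758, 9442, 19794, 36830, 62926, 100818
Δ²: 956, 2672, 5684, 10352, 17036, 26096, 37892
Δ³: 1716, 3012, 4668, 6684, 9060, 11796
Δ⁴: 1296, 1656, 2016, 2376, 2736
Δ⁵: 360, 360, 360, 360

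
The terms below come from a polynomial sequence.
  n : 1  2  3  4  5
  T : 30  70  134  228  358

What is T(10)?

1758

Δ: 40 , 64 , 94 , 130
Δ²: 24 , 30 , 36
Δ³: 6 , 6
Third differences constant at 6.
36 + 6 = 42;  130 + 42 = 172;  358 + 172 = 530
42 + 6 = 48;  172 + 48 = 220;  530 + 220 = 750
48 + 6 = 54;  220 + 54 = 274;  750 + 274 = 1024
54 + 6 = 60;  274 + 60 = 334;  1024 + 334 = 1358
60 + 6 = 66;  334 + 66 = 400;  1358 + 400 = 1758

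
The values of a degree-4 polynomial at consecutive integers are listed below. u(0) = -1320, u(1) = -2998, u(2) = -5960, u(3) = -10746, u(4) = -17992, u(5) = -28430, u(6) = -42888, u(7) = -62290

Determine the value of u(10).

-160840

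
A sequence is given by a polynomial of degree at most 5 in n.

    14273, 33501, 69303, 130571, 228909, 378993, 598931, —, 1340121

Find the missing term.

910623

Using the first 7 terms:
19228, 35802, 61268, 98338, 150084, 219938
16574, 25466, 37070, 51746, 69854
8892, 11604, 14676, 18108
2712, 3072, 3432
360, 360
Constant fifth difference = 360.
Extend forward: 3432 + 360 = 3792;  18108 + 3792 = 21900;  69854 + 21900 = 91754;  219938 + 91754 = 311692;  598931 + 311692 = 910623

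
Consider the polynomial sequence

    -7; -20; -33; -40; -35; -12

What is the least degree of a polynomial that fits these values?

3

-13, -13, -7, 5, 23
0, 6, 12, 18
6, 6, 6
The third differences are constant, so the polynomial has degree 3.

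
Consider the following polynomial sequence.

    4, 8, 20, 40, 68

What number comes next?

D1: 4 , 12 , 20 , 28
D2: 8 , 8 , 8
The second differences are constant (8).
28 + 8 = 36;  68 + 36 = 104

104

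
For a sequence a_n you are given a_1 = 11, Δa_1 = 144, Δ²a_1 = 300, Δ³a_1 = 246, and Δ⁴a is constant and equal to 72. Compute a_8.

18449

Build the table forward from the leading diagonal:
Fourth differences: 72  72  72  72  72  72  72  72
Third differences: 246  318  390  462  534  606  678  750
Second differences: 300  546  864  1254  1716  2250  2856  3534
First differences: 144  444  990  1854  3108  4824  7074  9930
a: 11  155  599  1589  3443  6551  11375  18449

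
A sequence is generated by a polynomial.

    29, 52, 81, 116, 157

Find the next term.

Δ: 23, 29, 35, 41
Δ²: 6, 6, 6
Constant second difference = 6, so extend:
41 + 6 = 47;  157 + 47 = 204

204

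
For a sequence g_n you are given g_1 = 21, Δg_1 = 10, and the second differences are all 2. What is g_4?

57

Build the table forward from the leading diagonal:
Second differences: 2  2  2  2
First differences: 10  12  14  16
g: 21  31  43  57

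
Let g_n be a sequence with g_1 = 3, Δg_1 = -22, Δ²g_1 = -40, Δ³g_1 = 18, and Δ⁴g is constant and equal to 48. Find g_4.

-165

Build the table forward from the leading diagonal:
Δ⁴: 48, 48, 48, 48
Δ³: 18, 66, 114, 162
Δ²: -40, -22, 44, 158
Δ: -22, -62, -84, -40
g: 3, -19, -81, -165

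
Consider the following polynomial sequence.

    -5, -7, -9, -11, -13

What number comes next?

-15

Δ: -2, -2, -2, -2
The first differences are constant (-2).
-13 − 2 = -15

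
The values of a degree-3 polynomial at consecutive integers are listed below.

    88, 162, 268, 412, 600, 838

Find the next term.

First differences: 74 , 106 , 144 , 188 , 238
Second differences: 32 , 38 , 44 , 50
Third differences: 6 , 6 , 6
Constant third difference = 6, so extend:
50 + 6 = 56;  238 + 56 = 294;  838 + 294 = 1132

1132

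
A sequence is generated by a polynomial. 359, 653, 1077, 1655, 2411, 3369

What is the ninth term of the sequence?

D1: 294  424  578  756  958
D2: 130  154  178  202
D3: 24  24  24
The third differences are constant (24).
202 + 24 = 226;  958 + 226 = 1184;  3369 + 1184 = 4553
226 + 24 = 250;  1184 + 250 = 1434;  4553 + 1434 = 5987
250 + 24 = 274;  1434 + 274 = 1708;  5987 + 1708 = 7695

7695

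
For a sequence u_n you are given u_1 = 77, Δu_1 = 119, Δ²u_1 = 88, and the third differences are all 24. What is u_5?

1177

Build the table forward from the leading diagonal:
Δ³: 24  24  24  24  24
Δ²: 88  112  136  160  184
Δ: 119  207  319  455  615
u: 77  196  403  722  1177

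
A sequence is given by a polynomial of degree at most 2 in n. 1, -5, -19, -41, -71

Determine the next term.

-109

D1: -6, -14, -22, -30
D2: -8, -8, -8
The second differences are constant (-8).
-30 − 8 = -38;  -71 − 38 = -109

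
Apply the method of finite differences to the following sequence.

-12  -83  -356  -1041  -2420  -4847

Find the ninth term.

D1: -71 , -273 , -685 , -1379 , -2427
D2: -202 , -412 , -694 , -1048
D3: -210 , -282 , -354
D4: -72 , -72
Constant fourth difference = -72, so extend:
-354 − 72 = -426;  -1048 − 426 = -1474;  -2427 − 1474 = -3901;  -4847 − 3901 = -8748
-426 − 72 = -498;  -1474 − 498 = -1972;  -3901 − 1972 = -5873;  -8748 − 5873 = -14621
-498 − 72 = -570;  -1972 − 570 = -2542;  -5873 − 2542 = -8415;  -14621 − 8415 = -23036

-23036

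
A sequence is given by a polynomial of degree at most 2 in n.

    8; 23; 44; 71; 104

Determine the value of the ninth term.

15 , 21 , 27 , 33
6 , 6 , 6
Second differences constant at 6.
33 + 6 = 39;  104 + 39 = 143
39 + 6 = 45;  143 + 45 = 188
45 + 6 = 51;  188 + 51 = 239
51 + 6 = 57;  239 + 57 = 296

296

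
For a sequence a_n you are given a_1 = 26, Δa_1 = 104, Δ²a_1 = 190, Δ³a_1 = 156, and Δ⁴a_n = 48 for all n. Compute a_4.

1064

Build the table forward from the leading diagonal:
Δ⁴: 48  48  48  48
Δ³: 156  204  252  300
Δ²: 190  346  550  802
Δ: 104  294  640  1190
a: 26  130  424  1064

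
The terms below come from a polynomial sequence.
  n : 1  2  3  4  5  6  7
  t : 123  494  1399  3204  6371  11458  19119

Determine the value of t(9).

371, 905, 1805, 3167, 5087, 7661
534, 900, 1362, 1920, 2574
366, 462, 558, 654
96, 96, 96
Constant fourth difference = 96, so extend:
654 + 96 = 750;  2574 + 750 = 3324;  7661 + 3324 = 10985;  19119 + 10985 = 30104
750 + 96 = 846;  3324 + 846 = 4170;  10985 + 4170 = 15155;  30104 + 15155 = 45259

45259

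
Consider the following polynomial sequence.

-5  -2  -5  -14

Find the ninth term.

Δ: 3 , -3 , -9
Δ²: -6 , -6
Constant second difference = -6, so extend:
-9 − 6 = -15;  -14 − 15 = -29
-15 − 6 = -21;  -29 − 21 = -50
-21 − 6 = -27;  -50 − 27 = -77
-27 − 6 = -33;  -77 − 33 = -110
-33 − 6 = -39;  -110 − 39 = -149

-149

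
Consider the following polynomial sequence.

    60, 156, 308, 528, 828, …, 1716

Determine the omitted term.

Using the first 5 terms:
D1: 96, 152, 220, 300
D2: 56, 68, 80
D3: 12, 12
Constant third difference = 12.
Extend forward: 80 + 12 = 92;  300 + 92 = 392;  828 + 392 = 1220

1220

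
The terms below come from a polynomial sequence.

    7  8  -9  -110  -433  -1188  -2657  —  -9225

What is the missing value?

Using the first 7 terms:
Δ: 1  -17  -101  -323  -755  -1469
Δ²: -18  -84  -222  -432  -714
Δ³: -66  -138  -210  -282
Δ⁴: -72  -72  -72
Constant fourth difference = -72.
Extend forward: -282 − 72 = -354;  -714 − 354 = -1068;  -1469 − 1068 = -2537;  -2657 − 2537 = -5194

-5194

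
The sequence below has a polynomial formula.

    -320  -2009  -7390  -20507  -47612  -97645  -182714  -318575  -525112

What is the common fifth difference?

-480

First differences: -1689, -5381, -13117, -27105, -50033, -85069, -135861, -206537
Second differences: -3692, -7736, -13988, -22928, -35036, -50792, -70676
Third differences: -4044, -6252, -8940, -12108, -15756, -19884
Fourth differences: -2208, -2688, -3168, -3648, -4128
Fifth differences: -480, -480, -480, -480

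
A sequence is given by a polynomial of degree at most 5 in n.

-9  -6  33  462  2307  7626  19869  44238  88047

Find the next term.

Δ: 3, 39, 429, 1845, 5319, 12243, 24369, 43809
Δ²: 36, 390, 1416, 3474, 6924, 12126, 19440
Δ³: 354, 1026, 2058, 3450, 5202, 7314
Δ⁴: 672, 1032, 1392, 1752, 2112
Δ⁵: 360, 360, 360, 360
Fifth differences constant at 360.
2112 + 360 = 2472;  7314 + 2472 = 9786;  19440 + 9786 = 29226;  43809 + 29226 = 73035;  88047 + 73035 = 161082

161082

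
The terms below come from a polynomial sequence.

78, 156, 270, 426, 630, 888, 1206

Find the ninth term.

2046

First differences: 78  114  156  204  258  318
Second differences: 36  42  48  54  60
Third differences: 6  6  6  6
Third differences constant at 6.
60 + 6 = 66;  318 + 66 = 384;  1206 + 384 = 1590
66 + 6 = 72;  384 + 72 = 456;  1590 + 456 = 2046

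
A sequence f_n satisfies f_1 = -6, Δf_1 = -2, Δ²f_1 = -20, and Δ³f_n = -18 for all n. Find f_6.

-396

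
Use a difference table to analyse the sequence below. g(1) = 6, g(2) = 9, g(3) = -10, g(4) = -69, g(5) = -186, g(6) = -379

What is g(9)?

3 , -19 , -59 , -117 , -193
-22 , -40 , -58 , -76
-18 , -18 , -18
Constant third difference = -18, so extend:
-76 − 18 = -94;  -193 − 94 = -287;  -379 − 287 = -666
-94 − 18 = -112;  -287 − 112 = -399;  -666 − 399 = -1065
-112 − 18 = -130;  -399 − 130 = -529;  -1065 − 529 = -1594

-1594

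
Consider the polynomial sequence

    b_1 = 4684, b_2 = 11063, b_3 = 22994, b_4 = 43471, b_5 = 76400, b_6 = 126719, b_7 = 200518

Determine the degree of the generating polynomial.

5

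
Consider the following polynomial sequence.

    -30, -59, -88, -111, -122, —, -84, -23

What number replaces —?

-115

Using the first 5 terms:
First differences: -29  -29  -23  -11
Second differences: 0  6  12
Third differences: 6  6
Constant third difference = 6.
Extend forward: 12 + 6 = 18;  -11 + 18 = 7;  -122 + 7 = -115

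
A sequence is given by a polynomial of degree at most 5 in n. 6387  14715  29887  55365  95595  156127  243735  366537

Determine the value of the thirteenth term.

1901787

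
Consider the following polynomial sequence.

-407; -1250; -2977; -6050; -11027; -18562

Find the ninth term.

-64495

D1: -843, -1727, -3073, -4977, -7535
D2: -884, -1346, -1904, -2558
D3: -462, -558, -654
D4: -96, -96
Constant fourth difference = -96, so extend:
-654 − 96 = -750;  -2558 − 750 = -3308;  -7535 − 3308 = -10843;  -18562 − 10843 = -29405
-750 − 96 = -846;  -3308 − 846 = -4154;  -10843 − 4154 = -14997;  -29405 − 14997 = -44402
-846 − 96 = -942;  -4154 − 942 = -5096;  -14997 − 5096 = -20093;  -44402 − 20093 = -64495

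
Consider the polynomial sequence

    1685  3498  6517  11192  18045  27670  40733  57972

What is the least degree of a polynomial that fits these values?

First differences: 1813, 3019, 4675, 6853, 9625, 13063, 17239
Second differences: 1206, 1656, 2178, 2772, 3438, 4176
Third differences: 450, 522, 594, 666, 738
Fourth differences: 72, 72, 72, 72
The fourth differences are constant, so the polynomial has degree 4.

4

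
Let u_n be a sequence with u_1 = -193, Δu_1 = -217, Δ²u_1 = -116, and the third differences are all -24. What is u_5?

-1853

Build the table forward from the leading diagonal:
Δ³: -24, -24, -24, -24, -24
Δ²: -116, -140, -164, -188, -212
Δ: -217, -333, -473, -637, -825
u: -193, -410, -743, -1216, -1853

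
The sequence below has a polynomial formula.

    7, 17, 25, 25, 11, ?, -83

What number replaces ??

Using the first 5 terms:
Δ: 10, 8, 0, -14
Δ²: -2, -8, -14
Δ³: -6, -6
Constant third difference = -6.
Extend forward: -14 − 6 = -20;  -14 − 20 = -34;  11 − 34 = -23

-23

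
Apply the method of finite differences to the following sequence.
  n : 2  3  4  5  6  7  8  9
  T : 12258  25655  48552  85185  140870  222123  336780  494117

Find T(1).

5085

First differences: 13397  22897  36633  55685  81253  114657  157337
Second differences: 9500  13736  19052  25568  33404  42680
Third differences: 4236  5316  6516  7836  9276
Fourth differences: 1080  1200  1320  1440
Fifth differences: 120  120  120
The fifth differences are constant at 120.
Work back: 1080 − 120 = 960;  4236 − 960 = 3276;  9500 − 3276 = 6224;  13397 − 6224 = 7173;  12258 − 7173 = 5085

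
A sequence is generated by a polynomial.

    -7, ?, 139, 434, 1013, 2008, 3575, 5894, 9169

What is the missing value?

Using the last 7 terms:
First differences: 295  579  995  1567  2319  3275
Second differences: 284  416  572  752  956
Third differences: 132  156  180  204
Fourth differences: 24  24  24
Constant fourth difference = 24.
Extend backward: 132 − 24 = 108;  284 − 108 = 176;  295 − 176 = 119;  139 − 119 = 20

20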